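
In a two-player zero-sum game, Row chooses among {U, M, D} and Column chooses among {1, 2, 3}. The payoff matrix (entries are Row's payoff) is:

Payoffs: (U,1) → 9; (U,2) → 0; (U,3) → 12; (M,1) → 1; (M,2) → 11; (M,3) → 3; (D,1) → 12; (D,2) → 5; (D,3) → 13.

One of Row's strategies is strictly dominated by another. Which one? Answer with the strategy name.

D gives a strictly higher payoff than U against every column: 12 > 9, 5 > 0, 13 > 12.
So U is strictly dominated and Row never plays it.

U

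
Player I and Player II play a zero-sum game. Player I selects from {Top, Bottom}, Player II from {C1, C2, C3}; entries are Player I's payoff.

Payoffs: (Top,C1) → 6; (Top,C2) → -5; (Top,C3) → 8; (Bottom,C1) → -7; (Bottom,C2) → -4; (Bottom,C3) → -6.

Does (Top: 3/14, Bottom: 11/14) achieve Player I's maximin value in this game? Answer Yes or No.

Against C1 this mix gives (3/14)·6 + (11/14)·(-7) = -59/14.
Against C2 this mix gives (3/14)·(-5) + (11/14)·(-4) = -59/14.
Against C3 this mix gives (3/14)·8 + (11/14)·(-6) = -3.
All of Player II's active replies (C1, C2) yield -59/14, and no column does worse for Player I. The mix makes Player II indifferent and guarantees -59/14, so it is optimal.

Yes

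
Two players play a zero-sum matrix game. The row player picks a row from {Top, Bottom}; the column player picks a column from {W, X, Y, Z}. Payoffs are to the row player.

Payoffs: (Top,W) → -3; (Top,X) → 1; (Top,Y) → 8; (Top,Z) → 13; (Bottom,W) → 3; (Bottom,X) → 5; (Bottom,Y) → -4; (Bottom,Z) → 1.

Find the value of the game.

2/3

Row minima: Top → -3, Bottom → -4; maximin = -3.
Column maxima: W → 3, X → 5, Y → 8, Z → 13; minimax = 3.
-3 ≠ 3, so there is no saddle point; optimal play is mixed.
X is strictly dominated by W (it gives the row player strictly more in every row), so the column player never plays it.
Z is strictly dominated by Y (it gives the row player strictly more in every row), so the column player never plays it.
On the remaining 2×2 (Top, Bottom vs W, Y):
Let the row player play Top with probability p. Expected payoff against W: (-3)p + 3(1−p) = −6p + 3; against Y: 8p + (-4)(1−p) = 12p − 4.
Setting these equal: −6p + 3 = 12p − 4 ⇒ −18p = -7 ⇒ p = 7/18, and the value is (-6)·(7/18) + 3 = 2/3.
For the column player: with q = P(W), equating Top's and Bottom's payoffs gives −11q + 8 = 7q − 4 ⇒ q = 2/3.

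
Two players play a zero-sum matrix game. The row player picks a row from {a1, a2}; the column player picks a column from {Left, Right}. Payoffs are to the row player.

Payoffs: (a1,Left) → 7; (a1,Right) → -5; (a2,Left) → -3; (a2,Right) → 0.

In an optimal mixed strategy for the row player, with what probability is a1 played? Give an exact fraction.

1/5

Row minima: a1 → -5, a2 → -3; maximin = -3.
Column maxima: Left → 7, Right → 0; minimax = 0.
-3 ≠ 0, so there is no saddle point; optimal play is mixed.
Let the row player play a1 with probability p. Expected payoff against Left: 7p + (-3)(1−p) = 10p − 3; against Right: (-5)p + 0(1−p) = −5p.
Setting these equal: 10p − 3 = −5p ⇒ 15p = 3 ⇒ p = 1/5, and the value is (10)·(1/5) − 3 = -1.
For the column player: with q = P(Left), equating a1's and a2's payoffs gives 12q − 5 = −3q ⇒ q = 1/3.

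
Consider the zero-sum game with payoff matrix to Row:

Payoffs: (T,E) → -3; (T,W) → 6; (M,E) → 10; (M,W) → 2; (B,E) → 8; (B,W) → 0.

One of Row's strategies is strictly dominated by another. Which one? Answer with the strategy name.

B

M gives a strictly higher payoff than B against every column: 10 > 8, 2 > 0.
So B is strictly dominated and Row never plays it.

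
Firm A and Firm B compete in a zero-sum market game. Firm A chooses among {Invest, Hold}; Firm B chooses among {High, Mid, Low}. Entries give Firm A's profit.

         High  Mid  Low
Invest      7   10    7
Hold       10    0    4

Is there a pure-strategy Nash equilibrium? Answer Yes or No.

Row minima: Invest → 7, Hold → 0; maximin = 7.
Column maxima: High → 10, Mid → 10, Low → 7; minimax = 7.
maximin = minimax = 7, so a saddle point exists.

Yes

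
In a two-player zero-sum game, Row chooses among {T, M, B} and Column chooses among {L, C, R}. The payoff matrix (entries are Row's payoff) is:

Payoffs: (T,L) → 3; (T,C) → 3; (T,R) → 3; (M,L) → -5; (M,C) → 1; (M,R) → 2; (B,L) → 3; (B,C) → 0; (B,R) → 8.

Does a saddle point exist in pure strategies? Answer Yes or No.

Row minima: T → 3, M → -5, B → 0; maximin = 3.
Column maxima: L → 3, C → 3, R → 8; minimax = 3.
maximin = minimax = 3, so a saddle point exists.

Yes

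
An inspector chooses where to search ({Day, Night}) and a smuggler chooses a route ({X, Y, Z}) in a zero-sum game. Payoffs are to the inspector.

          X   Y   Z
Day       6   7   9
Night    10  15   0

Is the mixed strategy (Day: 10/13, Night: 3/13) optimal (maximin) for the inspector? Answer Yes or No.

Yes

Against X this mix gives (10/13)·6 + (3/13)·10 = 90/13.
Against Y this mix gives (10/13)·7 + (3/13)·15 = 115/13.
Against Z this mix gives (10/13)·9 + (3/13)·0 = 90/13.
All of the smuggler's active replies (X, Z) yield 90/13, and no column does worse for the inspector. The mix makes the smuggler indifferent and guarantees 90/13, so it is optimal.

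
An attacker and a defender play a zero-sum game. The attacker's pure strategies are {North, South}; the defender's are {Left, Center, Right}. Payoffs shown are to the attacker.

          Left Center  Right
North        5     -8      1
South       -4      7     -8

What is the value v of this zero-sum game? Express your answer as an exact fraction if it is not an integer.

Row minima: North → -8, South → -8; maximin = -8.
Column maxima: Left → 5, Center → 7, Right → 1; minimax = 1.
-8 ≠ 1, so there is no saddle point; optimal play is mixed.
Left is strictly dominated by Right (it gives the attacker strictly more in every row), so the defender never plays it.
On the remaining 2×2 (North, South vs Center, Right):
Let the attacker play North with probability p. Expected payoff against Center: (-8)p + 7(1−p) = −15p + 7; against Right: 1p + (-8)(1−p) = 9p − 8.
Setting these equal: −15p + 7 = 9p − 8 ⇒ −24p = -15 ⇒ p = 5/8, and the value is (-15)·(5/8) + 7 = -19/8.
For the defender: with q = P(Center), equating North's and South's payoffs gives −9q + 1 = 15q − 8 ⇒ q = 3/8.

-19/8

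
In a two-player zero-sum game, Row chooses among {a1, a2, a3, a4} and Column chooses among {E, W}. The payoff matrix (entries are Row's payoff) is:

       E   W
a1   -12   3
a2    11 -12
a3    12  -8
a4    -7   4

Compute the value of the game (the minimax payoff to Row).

-8/31

Row minima: a1 → -12, a2 → -12, a3 → -8, a4 → -7; maximin = -7.
Column maxima: E → 12, W → 4; minimax = 4.
-7 ≠ 4, so there is no saddle point; optimal play is mixed.
a1 is strictly dominated by a4, so Row never plays it.
a2 is strictly dominated by a3, so Row never plays it.
On the remaining 2×2 (a3, a4 vs E, W):
Let Row play a3 with probability p. Expected payoff against E: 12p + (-7)(1−p) = 19p − 7; against W: (-8)p + 4(1−p) = −12p + 4.
Setting these equal: 19p − 7 = −12p + 4 ⇒ 31p = 11 ⇒ p = 11/31, and the value is (19)·(11/31) − 7 = -8/31.
For Column: with q = P(E), equating a3's and a4's payoffs gives 20q − 8 = −11q + 4 ⇒ q = 12/31.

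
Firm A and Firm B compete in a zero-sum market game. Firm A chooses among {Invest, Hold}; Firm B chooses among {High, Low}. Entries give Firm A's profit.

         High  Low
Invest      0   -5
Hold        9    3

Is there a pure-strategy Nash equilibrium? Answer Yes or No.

Yes

Row minima: Invest → -5, Hold → 3; maximin = 3.
Column maxima: High → 9, Low → 3; minimax = 3.
maximin = minimax = 3, so a saddle point exists.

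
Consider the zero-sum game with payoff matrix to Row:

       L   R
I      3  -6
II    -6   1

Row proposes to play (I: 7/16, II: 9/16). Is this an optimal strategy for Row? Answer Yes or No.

Yes

Against L this mix gives (7/16)·3 + (9/16)·(-6) = -33/16.
Against R this mix gives (7/16)·(-6) + (9/16)·1 = -33/16.
All of Column's active replies (L, R) yield -33/16, and no column does worse for Row. The mix makes Column indifferent and guarantees -33/16, so it is optimal.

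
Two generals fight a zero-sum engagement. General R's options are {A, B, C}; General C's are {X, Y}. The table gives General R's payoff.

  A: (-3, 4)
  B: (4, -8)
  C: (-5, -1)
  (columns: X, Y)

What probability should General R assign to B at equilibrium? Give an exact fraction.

7/19

Row minima: A → -3, B → -8, C → -5; maximin = -3.
Column maxima: X → 4, Y → 4; minimax = 4.
-3 ≠ 4, so there is no saddle point; optimal play is mixed.
C is strictly dominated by A, so General R never plays it.
On the remaining 2×2 (A, B vs X, Y):
Let General R play A with probability p. Expected payoff against X: (-3)p + 4(1−p) = −7p + 4; against Y: 4p + (-8)(1−p) = 12p − 8.
Setting these equal: −7p + 4 = 12p − 8 ⇒ −19p = -12 ⇒ p = 12/19, and the value is (-7)·(12/19) + 4 = -8/19.
For General C: with q = P(X), equating A's and B's payoffs gives −7q + 4 = 12q − 8 ⇒ q = 12/19.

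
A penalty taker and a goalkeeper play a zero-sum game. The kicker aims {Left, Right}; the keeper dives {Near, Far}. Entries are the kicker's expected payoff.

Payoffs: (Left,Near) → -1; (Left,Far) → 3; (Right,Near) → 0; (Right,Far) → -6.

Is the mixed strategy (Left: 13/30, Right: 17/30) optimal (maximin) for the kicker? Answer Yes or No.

Against Near this mix gives (13/30)·(-1) + (17/30)·0 = -13/30.
Against Far this mix gives (13/30)·3 + (17/30)·(-6) = -21/10.
The keeper will play Far, holding the kicker to -21/10. Shifting weight toward the row that does better against Far would raise this floor (the equalizing mix achieves -3/5 against both Far and Near), so the proposed strategy is not optimal.

No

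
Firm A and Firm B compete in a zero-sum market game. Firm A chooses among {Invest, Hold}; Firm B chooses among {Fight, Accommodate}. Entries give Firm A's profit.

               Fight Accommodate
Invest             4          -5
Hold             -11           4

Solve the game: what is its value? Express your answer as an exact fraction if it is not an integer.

-13/8

Row minima: Invest → -5, Hold → -11; maximin = -5.
Column maxima: Fight → 4, Accommodate → 4; minimax = 4.
-5 ≠ 4, so there is no saddle point; optimal play is mixed.
Let Firm A play Invest with probability p. Expected payoff against Fight: 4p + (-11)(1−p) = 15p − 11; against Accommodate: (-5)p + 4(1−p) = −9p + 4.
Setting these equal: 15p − 11 = −9p + 4 ⇒ 24p = 15 ⇒ p = 5/8, and the value is (15)·(5/8) − 11 = -13/8.
For Firm B: with q = P(Fight), equating Invest's and Hold's payoffs gives 9q − 5 = −15q + 4 ⇒ q = 3/8.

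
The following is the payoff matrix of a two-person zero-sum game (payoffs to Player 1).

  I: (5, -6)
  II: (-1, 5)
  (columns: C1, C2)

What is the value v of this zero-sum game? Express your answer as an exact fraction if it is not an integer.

Row minima: I → -6, II → -1; maximin = -1.
Column maxima: C1 → 5, C2 → 5; minimax = 5.
-1 ≠ 5, so there is no saddle point; optimal play is mixed.
Let Player 1 play I with probability p. Expected payoff against C1: 5p + (-1)(1−p) = 6p − 1; against C2: (-6)p + 5(1−p) = −11p + 5.
Setting these equal: 6p − 1 = −11p + 5 ⇒ 17p = 6 ⇒ p = 6/17, and the value is (6)·(6/17) − 1 = 19/17.
For Player 2: with q = P(C1), equating I's and II's payoffs gives 11q − 6 = −6q + 5 ⇒ q = 11/17.

19/17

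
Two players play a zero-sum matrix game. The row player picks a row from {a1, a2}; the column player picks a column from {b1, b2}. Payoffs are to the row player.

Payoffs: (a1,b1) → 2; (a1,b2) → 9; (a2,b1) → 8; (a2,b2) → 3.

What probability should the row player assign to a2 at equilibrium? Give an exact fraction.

7/12

Row minima: a1 → 2, a2 → 3; maximin = 3.
Column maxima: b1 → 8, b2 → 9; minimax = 8.
3 ≠ 8, so there is no saddle point; optimal play is mixed.
Let the row player play a1 with probability p. Expected payoff against b1: 2p + 8(1−p) = −6p + 8; against b2: 9p + 3(1−p) = 6p + 3.
Setting these equal: −6p + 8 = 6p + 3 ⇒ −12p = -5 ⇒ p = 5/12, and the value is (-6)·(5/12) + 8 = 11/2.
For the column player: with q = P(b1), equating a1's and a2's payoffs gives −7q + 9 = 5q + 3 ⇒ q = 1/2.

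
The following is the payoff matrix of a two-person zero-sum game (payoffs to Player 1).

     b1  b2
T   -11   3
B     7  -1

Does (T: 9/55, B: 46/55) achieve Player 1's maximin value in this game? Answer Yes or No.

No

Against b1 this mix gives (9/55)·(-11) + (46/55)·7 = 223/55.
Against b2 this mix gives (9/55)·3 + (46/55)·(-1) = -19/55.
Player 2 will play b2, holding Player 1 to -19/55. Shifting weight toward the row that does better against b2 would raise this floor (the equalizing mix achieves 5/11 against both b2 and b1), so the proposed strategy is not optimal.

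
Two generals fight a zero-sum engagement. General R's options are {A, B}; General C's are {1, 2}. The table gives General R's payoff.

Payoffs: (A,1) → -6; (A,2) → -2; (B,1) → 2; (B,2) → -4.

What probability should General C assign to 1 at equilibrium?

1/5

Row minima: A → -6, B → -4; maximin = -4.
Column maxima: 1 → 2, 2 → -2; minimax = -2.
-4 ≠ -2, so there is no saddle point; optimal play is mixed.
Let General R play A with probability p. Expected payoff against 1: (-6)p + 2(1−p) = −8p + 2; against 2: (-2)p + (-4)(1−p) = 2p − 4.
Setting these equal: −8p + 2 = 2p − 4 ⇒ −10p = -6 ⇒ p = 3/5, and the value is (-8)·(3/5) + 2 = -14/5.
For General C: with q = P(1), equating A's and B's payoffs gives −4q − 2 = 6q − 4 ⇒ q = 1/5.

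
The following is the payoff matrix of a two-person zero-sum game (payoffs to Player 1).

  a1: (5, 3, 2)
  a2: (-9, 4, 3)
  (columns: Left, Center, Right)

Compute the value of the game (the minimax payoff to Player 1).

Row minima: a1 → 2, a2 → -9; maximin = 2.
Column maxima: Left → 5, Center → 4, Right → 3; minimax = 3.
2 ≠ 3, so there is no saddle point; optimal play is mixed.
Center is strictly dominated by Right (it gives Player 1 strictly more in every row), so Player 2 never plays it.
On the remaining 2×2 (a1, a2 vs Left, Right):
Let Player 1 play a1 with probability p. Expected payoff against Left: 5p + (-9)(1−p) = 14p − 9; against Right: 2p + 3(1−p) = −p + 3.
Setting these equal: 14p − 9 = −p + 3 ⇒ 15p = 12 ⇒ p = 4/5, and the value is (14)·(4/5) − 9 = 11/5.
For Player 2: with q = P(Left), equating a1's and a2's payoffs gives 3q + 2 = −12q + 3 ⇒ q = 1/15.

11/5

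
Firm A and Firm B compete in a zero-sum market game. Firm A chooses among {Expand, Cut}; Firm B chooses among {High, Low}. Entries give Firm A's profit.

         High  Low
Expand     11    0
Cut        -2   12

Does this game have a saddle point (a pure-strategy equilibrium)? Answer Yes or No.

Row minima: Expand → 0, Cut → -2; maximin = 0.
Column maxima: High → 11, Low → 12; minimax = 11.
0 ≠ 11, so no pure-strategy equilibrium exists.

No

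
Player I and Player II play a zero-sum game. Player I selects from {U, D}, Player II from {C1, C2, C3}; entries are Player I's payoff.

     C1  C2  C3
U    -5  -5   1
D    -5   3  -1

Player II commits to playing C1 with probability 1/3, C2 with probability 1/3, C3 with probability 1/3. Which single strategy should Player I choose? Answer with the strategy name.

Expected payoff of U: (1/3)·(-5) + (1/3)·(-5) + (1/3)·1 = -3.
Expected payoff of D: (1/3)·(-5) + (1/3)·3 + (1/3)·(-1) = -1.
The largest is -1, so Player I's best response is D.

D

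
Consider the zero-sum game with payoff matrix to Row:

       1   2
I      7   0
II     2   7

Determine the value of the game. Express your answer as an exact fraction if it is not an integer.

49/12

Row minima: I → 0, II → 2; maximin = 2.
Column maxima: 1 → 7, 2 → 7; minimax = 7.
2 ≠ 7, so there is no saddle point; optimal play is mixed.
Let Row play I with probability p. Expected payoff against 1: 7p + 2(1−p) = 5p + 2; against 2: 0p + 7(1−p) = −7p + 7.
Setting these equal: 5p + 2 = −7p + 7 ⇒ 12p = 5 ⇒ p = 5/12, and the value is (5)·(5/12) + 2 = 49/12.
For Column: with q = P(1), equating I's and II's payoffs gives 7q = −5q + 7 ⇒ q = 7/12.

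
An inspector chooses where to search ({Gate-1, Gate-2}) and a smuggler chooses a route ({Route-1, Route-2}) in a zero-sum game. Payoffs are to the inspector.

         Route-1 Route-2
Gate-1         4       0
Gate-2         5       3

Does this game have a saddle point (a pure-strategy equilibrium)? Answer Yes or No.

Yes

Row minima: Gate-1 → 0, Gate-2 → 3; maximin = 3.
Column maxima: Route-1 → 5, Route-2 → 3; minimax = 3.
maximin = minimax = 3, so a saddle point exists.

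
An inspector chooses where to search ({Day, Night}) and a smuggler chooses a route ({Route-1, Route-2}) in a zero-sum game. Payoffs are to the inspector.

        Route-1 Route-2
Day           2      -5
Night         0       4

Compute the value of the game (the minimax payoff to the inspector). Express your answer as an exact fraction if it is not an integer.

8/11

Row minima: Day → -5, Night → 0; maximin = 0.
Column maxima: Route-1 → 2, Route-2 → 4; minimax = 2.
0 ≠ 2, so there is no saddle point; optimal play is mixed.
Let the inspector play Day with probability p. Expected payoff against Route-1: 2p + 0(1−p) = 2p; against Route-2: (-5)p + 4(1−p) = −9p + 4.
Setting these equal: 2p = −9p + 4 ⇒ 11p = 4 ⇒ p = 4/11, and the value is (2)·(4/11) = 8/11.
For the smuggler: with q = P(Route-1), equating Day's and Night's payoffs gives 7q − 5 = −4q + 4 ⇒ q = 9/11.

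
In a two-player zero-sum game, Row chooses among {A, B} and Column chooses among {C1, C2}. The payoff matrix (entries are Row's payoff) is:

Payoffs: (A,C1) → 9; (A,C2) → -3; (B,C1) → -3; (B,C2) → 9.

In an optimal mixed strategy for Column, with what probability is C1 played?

1/2

Row minima: A → -3, B → -3; maximin = -3.
Column maxima: C1 → 9, C2 → 9; minimax = 9.
-3 ≠ 9, so there is no saddle point; optimal play is mixed.
Let Row play A with probability p. Expected payoff against C1: 9p + (-3)(1−p) = 12p − 3; against C2: (-3)p + 9(1−p) = −12p + 9.
Setting these equal: 12p − 3 = −12p + 9 ⇒ 24p = 12 ⇒ p = 1/2, and the value is (12)·(1/2) − 3 = 3.
For Column: with q = P(C1), equating A's and B's payoffs gives 12q − 3 = −12q + 9 ⇒ q = 1/2.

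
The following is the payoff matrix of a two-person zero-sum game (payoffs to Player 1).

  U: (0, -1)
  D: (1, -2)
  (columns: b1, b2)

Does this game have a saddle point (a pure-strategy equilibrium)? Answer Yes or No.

Row minima: U → -1, D → -2; maximin = -1.
Column maxima: b1 → 1, b2 → -1; minimax = -1.
maximin = minimax = -1, so a saddle point exists.

Yes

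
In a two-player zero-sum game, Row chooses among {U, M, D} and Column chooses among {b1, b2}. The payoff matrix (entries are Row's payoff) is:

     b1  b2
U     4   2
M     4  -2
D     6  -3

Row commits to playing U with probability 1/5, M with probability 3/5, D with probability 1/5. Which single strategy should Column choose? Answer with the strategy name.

b2

If Column plays b1, Row's expected payoff is (1/5)·4 + (3/5)·4 + (1/5)·6 = 22/5.
If Column plays b2, Row's expected payoff is (1/5)·2 + (3/5)·(-2) + (1/5)·(-3) = -7/5.
Column minimizes Row's payoff; the smallest is -7/5, so the best response is b2.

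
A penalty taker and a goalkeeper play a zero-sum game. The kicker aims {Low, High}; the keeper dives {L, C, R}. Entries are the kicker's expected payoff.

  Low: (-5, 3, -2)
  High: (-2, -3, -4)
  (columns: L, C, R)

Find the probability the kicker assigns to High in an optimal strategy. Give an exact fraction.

3/5

Row minima: Low → -5, High → -4; maximin = -4.
Column maxima: L → -2, C → 3, R → -2; minimax = -2.
-4 ≠ -2, so there is no saddle point; optimal play is mixed.
C is strictly dominated by R (it gives the kicker strictly more in every row), so the keeper never plays it.
On the remaining 2×2 (Low, High vs L, R):
Let the kicker play Low with probability p. Expected payoff against L: (-5)p + (-2)(1−p) = −3p − 2; against R: (-2)p + (-4)(1−p) = 2p − 4.
Setting these equal: −3p − 2 = 2p − 4 ⇒ −5p = -2 ⇒ p = 2/5, and the value is (-3)·(2/5) − 2 = -16/5.
For the keeper: with q = P(L), equating Low's and High's payoffs gives −3q − 2 = 2q − 4 ⇒ q = 2/5.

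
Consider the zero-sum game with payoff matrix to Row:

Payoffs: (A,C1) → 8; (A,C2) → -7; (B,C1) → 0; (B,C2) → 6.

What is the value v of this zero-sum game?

Row minima: A → -7, B → 0; maximin = 0.
Column maxima: C1 → 8, C2 → 6; minimax = 6.
0 ≠ 6, so there is no saddle point; optimal play is mixed.
Let Row play A with probability p. Expected payoff against C1: 8p + 0(1−p) = 8p; against C2: (-7)p + 6(1−p) = −13p + 6.
Setting these equal: 8p = −13p + 6 ⇒ 21p = 6 ⇒ p = 2/7, and the value is (8)·(2/7) = 16/7.
For Column: with q = P(C1), equating A's and B's payoffs gives 15q − 7 = −6q + 6 ⇒ q = 13/21.

16/7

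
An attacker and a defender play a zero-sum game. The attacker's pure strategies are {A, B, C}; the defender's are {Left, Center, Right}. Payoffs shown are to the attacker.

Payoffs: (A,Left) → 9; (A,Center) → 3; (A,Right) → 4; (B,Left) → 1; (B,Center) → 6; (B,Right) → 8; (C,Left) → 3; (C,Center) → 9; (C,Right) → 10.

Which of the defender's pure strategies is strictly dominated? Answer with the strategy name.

Center holds the attacker's payoff strictly below Right in every row: 3 < 4, 6 < 8, 9 < 10.
So Right is strictly dominated for the defender.

Right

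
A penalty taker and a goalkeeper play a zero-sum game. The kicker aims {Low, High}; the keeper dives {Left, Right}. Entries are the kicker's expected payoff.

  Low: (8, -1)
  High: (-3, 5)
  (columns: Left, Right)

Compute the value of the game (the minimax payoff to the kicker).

37/17

Row minima: Low → -1, High → -3; maximin = -1.
Column maxima: Left → 8, Right → 5; minimax = 5.
-1 ≠ 5, so there is no saddle point; optimal play is mixed.
Let the kicker play Low with probability p. Expected payoff against Left: 8p + (-3)(1−p) = 11p − 3; against Right: (-1)p + 5(1−p) = −6p + 5.
Setting these equal: 11p − 3 = −6p + 5 ⇒ 17p = 8 ⇒ p = 8/17, and the value is (11)·(8/17) − 3 = 37/17.
For the keeper: with q = P(Left), equating Low's and High's payoffs gives 9q − 1 = −8q + 5 ⇒ q = 6/17.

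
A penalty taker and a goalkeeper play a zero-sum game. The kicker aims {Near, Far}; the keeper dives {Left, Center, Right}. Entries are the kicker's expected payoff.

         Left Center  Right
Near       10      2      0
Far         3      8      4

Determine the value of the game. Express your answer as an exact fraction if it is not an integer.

Row minima: Near → 0, Far → 3; maximin = 3.
Column maxima: Left → 10, Center → 8, Right → 4; minimax = 4.
3 ≠ 4, so there is no saddle point; optimal play is mixed.
Center is strictly dominated by Right (it gives the kicker strictly more in every row), so the keeper never plays it.
On the remaining 2×2 (Near, Far vs Left, Right):
Let the kicker play Near with probability p. Expected payoff against Left: 10p + 3(1−p) = 7p + 3; against Right: 0p + 4(1−p) = −4p + 4.
Setting these equal: 7p + 3 = −4p + 4 ⇒ 11p = 1 ⇒ p = 1/11, and the value is (7)·(1/11) + 3 = 40/11.
For the keeper: with q = P(Left), equating Near's and Far's payoffs gives 10q = −q + 4 ⇒ q = 4/11.

40/11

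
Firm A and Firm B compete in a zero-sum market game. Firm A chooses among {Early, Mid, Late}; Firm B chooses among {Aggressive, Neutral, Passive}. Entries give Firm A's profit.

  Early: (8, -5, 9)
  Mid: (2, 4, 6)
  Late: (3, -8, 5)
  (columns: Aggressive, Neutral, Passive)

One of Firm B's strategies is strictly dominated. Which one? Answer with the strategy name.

Aggressive holds Firm A's payoff strictly below Passive in every row: 8 < 9, 2 < 6, 3 < 5.
So Passive is strictly dominated for Firm B.

Passive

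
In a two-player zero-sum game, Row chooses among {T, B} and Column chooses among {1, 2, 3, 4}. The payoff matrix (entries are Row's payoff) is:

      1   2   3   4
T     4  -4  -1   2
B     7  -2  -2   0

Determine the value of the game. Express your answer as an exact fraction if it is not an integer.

-2

Row minima: T → -4, B → -2; maximin = -2.
Column maxima: 1 → 7, 2 → -2, 3 → -1, 4 → 2; minimax = -2.
Since maximin = minimax = -2, there is a saddle point and the value is -2.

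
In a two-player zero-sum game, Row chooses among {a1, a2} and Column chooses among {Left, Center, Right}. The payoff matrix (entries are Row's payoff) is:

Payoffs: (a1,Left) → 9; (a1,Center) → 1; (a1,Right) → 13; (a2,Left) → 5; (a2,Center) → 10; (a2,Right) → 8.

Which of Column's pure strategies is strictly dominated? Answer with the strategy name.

Left holds Row's payoff strictly below Right in every row: 9 < 13, 5 < 8.
So Right is strictly dominated for Column.

Right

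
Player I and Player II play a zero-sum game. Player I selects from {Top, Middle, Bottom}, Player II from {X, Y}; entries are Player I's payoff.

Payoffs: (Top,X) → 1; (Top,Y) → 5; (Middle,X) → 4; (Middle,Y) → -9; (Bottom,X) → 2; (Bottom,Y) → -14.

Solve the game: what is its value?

29/17

Row minima: Top → 1, Middle → -9, Bottom → -14; maximin = 1.
Column maxima: X → 4, Y → 5; minimax = 4.
1 ≠ 4, so there is no saddle point; optimal play is mixed.
Bottom is strictly dominated by Middle, so Player I never plays it.
On the remaining 2×2 (Top, Middle vs X, Y):
Let Player I play Top with probability p. Expected payoff against X: 1p + 4(1−p) = −3p + 4; against Y: 5p + (-9)(1−p) = 14p − 9.
Setting these equal: −3p + 4 = 14p − 9 ⇒ −17p = -13 ⇒ p = 13/17, and the value is (-3)·(13/17) + 4 = 29/17.
For Player II: with q = P(X), equating Top's and Middle's payoffs gives −4q + 5 = 13q − 9 ⇒ q = 14/17.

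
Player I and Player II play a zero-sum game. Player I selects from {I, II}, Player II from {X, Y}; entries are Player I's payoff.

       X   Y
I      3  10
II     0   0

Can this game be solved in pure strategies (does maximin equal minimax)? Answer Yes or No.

Row minima: I → 3, II → 0; maximin = 3.
Column maxima: X → 3, Y → 10; minimax = 3.
maximin = minimax = 3, so a saddle point exists.

Yes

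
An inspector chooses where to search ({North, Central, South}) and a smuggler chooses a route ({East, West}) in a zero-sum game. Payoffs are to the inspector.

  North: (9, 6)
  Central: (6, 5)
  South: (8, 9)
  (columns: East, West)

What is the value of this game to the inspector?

Row minima: North → 6, Central → 5, South → 8; maximin = 8.
Column maxima: East → 9, West → 9; minimax = 9.
8 ≠ 9, so there is no saddle point; optimal play is mixed.
Central is strictly dominated by North, so the inspector never plays it.
On the remaining 2×2 (North, South vs East, West):
Let the inspector play North with probability p. Expected payoff against East: 9p + 8(1−p) = p + 8; against West: 6p + 9(1−p) = −3p + 9.
Setting these equal: p + 8 = −3p + 9 ⇒ 4p = 1 ⇒ p = 1/4, and the value is (1)·(1/4) + 8 = 33/4.
For the smuggler: with q = P(East), equating North's and South's payoffs gives 3q + 6 = −q + 9 ⇒ q = 3/4.

33/4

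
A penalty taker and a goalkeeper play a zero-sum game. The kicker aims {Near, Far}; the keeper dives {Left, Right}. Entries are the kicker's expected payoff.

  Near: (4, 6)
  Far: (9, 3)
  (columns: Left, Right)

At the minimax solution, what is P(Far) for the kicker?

1/4

Row minima: Near → 4, Far → 3; maximin = 4.
Column maxima: Left → 9, Right → 6; minimax = 6.
4 ≠ 6, so there is no saddle point; optimal play is mixed.
Let the kicker play Near with probability p. Expected payoff against Left: 4p + 9(1−p) = −5p + 9; against Right: 6p + 3(1−p) = 3p + 3.
Setting these equal: −5p + 9 = 3p + 3 ⇒ −8p = -6 ⇒ p = 3/4, and the value is (-5)·(3/4) + 9 = 21/4.
For the keeper: with q = P(Left), equating Near's and Far's payoffs gives −2q + 6 = 6q + 3 ⇒ q = 3/8.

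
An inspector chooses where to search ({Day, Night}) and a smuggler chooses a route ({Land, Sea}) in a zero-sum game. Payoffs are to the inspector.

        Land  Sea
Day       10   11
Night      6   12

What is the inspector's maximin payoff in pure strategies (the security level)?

Row minima: Day → 10, Night → 6.
The best of these is 10.

10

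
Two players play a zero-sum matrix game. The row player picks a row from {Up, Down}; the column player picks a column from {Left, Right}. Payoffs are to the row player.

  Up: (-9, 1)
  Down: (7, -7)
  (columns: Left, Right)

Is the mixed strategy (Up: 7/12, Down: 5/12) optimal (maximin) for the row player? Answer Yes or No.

Yes

Against Left this mix gives (7/12)·(-9) + (5/12)·7 = -7/3.
Against Right this mix gives (7/12)·1 + (5/12)·(-7) = -7/3.
All of the column player's active replies (Left, Right) yield -7/3, and no column does worse for the row player. The mix makes the column player indifferent and guarantees -7/3, so it is optimal.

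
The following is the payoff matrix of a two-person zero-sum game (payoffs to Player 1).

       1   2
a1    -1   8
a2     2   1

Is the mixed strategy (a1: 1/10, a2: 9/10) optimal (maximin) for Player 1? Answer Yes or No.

Against 1 this mix gives (1/10)·(-1) + (9/10)·2 = 17/10.
Against 2 this mix gives (1/10)·8 + (9/10)·1 = 17/10.
All of Player 2's active replies (1, 2) yield 17/10, and no column does worse for Player 1. The mix makes Player 2 indifferent and guarantees 17/10, so it is optimal.

Yes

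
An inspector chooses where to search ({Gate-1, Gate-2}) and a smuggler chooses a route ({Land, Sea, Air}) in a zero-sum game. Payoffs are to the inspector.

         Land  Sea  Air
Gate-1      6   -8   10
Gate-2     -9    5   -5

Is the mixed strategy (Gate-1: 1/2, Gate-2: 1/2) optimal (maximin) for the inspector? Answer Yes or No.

Yes

Against Land this mix gives (1/2)·6 + (1/2)·(-9) = -3/2.
Against Sea this mix gives (1/2)·(-8) + (1/2)·5 = -3/2.
Against Air this mix gives (1/2)·10 + (1/2)·(-5) = 5/2.
All of the smuggler's active replies (Land, Sea) yield -3/2, and no column does worse for the inspector. The mix makes the smuggler indifferent and guarantees -3/2, so it is optimal.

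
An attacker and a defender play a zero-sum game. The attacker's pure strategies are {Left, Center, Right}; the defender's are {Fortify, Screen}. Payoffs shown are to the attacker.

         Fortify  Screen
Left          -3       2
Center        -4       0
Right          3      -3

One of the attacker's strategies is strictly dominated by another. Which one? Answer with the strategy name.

Center

Left gives a strictly higher payoff than Center against every column: -3 > -4, 2 > 0.
So Center is strictly dominated and the attacker never plays it.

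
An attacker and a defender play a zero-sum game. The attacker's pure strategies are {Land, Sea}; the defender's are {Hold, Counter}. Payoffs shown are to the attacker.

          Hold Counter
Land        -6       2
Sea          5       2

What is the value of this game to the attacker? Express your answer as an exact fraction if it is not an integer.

2

Row minima: Land → -6, Sea → 2; maximin = 2.
Column maxima: Hold → 5, Counter → 2; minimax = 2.
Since maximin = minimax = 2, there is a saddle point and the value is 2.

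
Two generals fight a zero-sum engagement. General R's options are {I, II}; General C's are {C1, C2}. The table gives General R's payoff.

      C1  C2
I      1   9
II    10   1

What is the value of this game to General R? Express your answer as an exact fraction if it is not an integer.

Row minima: I → 1, II → 1; maximin = 1.
Column maxima: C1 → 10, C2 → 9; minimax = 9.
1 ≠ 9, so there is no saddle point; optimal play is mixed.
Let General R play I with probability p. Expected payoff against C1: 1p + 10(1−p) = −9p + 10; against C2: 9p + 1(1−p) = 8p + 1.
Setting these equal: −9p + 10 = 8p + 1 ⇒ −17p = -9 ⇒ p = 9/17, and the value is (-9)·(9/17) + 10 = 89/17.
For General C: with q = P(C1), equating I's and II's payoffs gives −8q + 9 = 9q + 1 ⇒ q = 8/17.

89/17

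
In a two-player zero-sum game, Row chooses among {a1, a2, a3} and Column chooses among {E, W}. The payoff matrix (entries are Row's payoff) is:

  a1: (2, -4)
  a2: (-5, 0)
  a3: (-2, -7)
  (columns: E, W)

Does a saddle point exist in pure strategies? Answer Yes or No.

No

Row minima: a1 → -4, a2 → -5, a3 → -7; maximin = -4.
Column maxima: E → 2, W → 0; minimax = 0.
-4 ≠ 0, so no pure-strategy equilibrium exists.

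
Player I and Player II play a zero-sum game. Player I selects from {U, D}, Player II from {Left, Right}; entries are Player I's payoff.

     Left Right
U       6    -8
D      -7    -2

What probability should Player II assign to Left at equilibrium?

Row minima: U → -8, D → -7; maximin = -7.
Column maxima: Left → 6, Right → -2; minimax = -2.
-7 ≠ -2, so there is no saddle point; optimal play is mixed.
Let Player I play U with probability p. Expected payoff against Left: 6p + (-7)(1−p) = 13p − 7; against Right: (-8)p + (-2)(1−p) = −6p − 2.
Setting these equal: 13p − 7 = −6p − 2 ⇒ 19p = 5 ⇒ p = 5/19, and the value is (13)·(5/19) − 7 = -68/19.
For Player II: with q = P(Left), equating U's and D's payoffs gives 14q − 8 = −5q − 2 ⇒ q = 6/19.

6/19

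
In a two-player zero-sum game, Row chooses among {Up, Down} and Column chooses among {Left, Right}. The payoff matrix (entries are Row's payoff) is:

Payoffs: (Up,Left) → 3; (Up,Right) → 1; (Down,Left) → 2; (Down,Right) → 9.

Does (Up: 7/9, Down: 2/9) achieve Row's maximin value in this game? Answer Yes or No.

Against Left this mix gives (7/9)·3 + (2/9)·2 = 25/9.
Against Right this mix gives (7/9)·1 + (2/9)·9 = 25/9.
All of Column's active replies (Left, Right) yield 25/9, and no column does worse for Row. The mix makes Column indifferent and guarantees 25/9, so it is optimal.

Yes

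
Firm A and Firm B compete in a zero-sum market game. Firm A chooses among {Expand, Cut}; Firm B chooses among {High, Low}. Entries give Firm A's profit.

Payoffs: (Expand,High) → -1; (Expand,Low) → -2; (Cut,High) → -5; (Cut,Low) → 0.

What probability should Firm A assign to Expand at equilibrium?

Row minima: Expand → -2, Cut → -5; maximin = -2.
Column maxima: High → -1, Low → 0; minimax = -1.
-2 ≠ -1, so there is no saddle point; optimal play is mixed.
Let Firm A play Expand with probability p. Expected payoff against High: (-1)p + (-5)(1−p) = 4p − 5; against Low: (-2)p + 0(1−p) = −2p.
Setting these equal: 4p − 5 = −2p ⇒ 6p = 5 ⇒ p = 5/6, and the value is (4)·(5/6) − 5 = -5/3.
For Firm B: with q = P(High), equating Expand's and Cut's payoffs gives q − 2 = −5q ⇒ q = 1/3.

5/6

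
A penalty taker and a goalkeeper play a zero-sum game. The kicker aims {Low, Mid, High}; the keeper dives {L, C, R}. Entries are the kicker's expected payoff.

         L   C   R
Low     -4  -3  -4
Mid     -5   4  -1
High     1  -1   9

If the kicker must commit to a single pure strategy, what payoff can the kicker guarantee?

-1

Row minima: Low → -4, Mid → -5, High → -1.
The best of these is -1.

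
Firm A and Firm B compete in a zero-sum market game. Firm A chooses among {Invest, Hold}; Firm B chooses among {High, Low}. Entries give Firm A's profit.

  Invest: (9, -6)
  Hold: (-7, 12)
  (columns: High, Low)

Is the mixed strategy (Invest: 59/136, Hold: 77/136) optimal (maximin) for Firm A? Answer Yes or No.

Against High this mix gives (59/136)·9 + (77/136)·(-7) = -1/17.
Against Low this mix gives (59/136)·(-6) + (77/136)·12 = 285/68.
Firm B will play High, holding Firm A to -1/17. Shifting weight toward the row that does better against High would raise this floor (the equalizing mix achieves 33/17 against both High and Low), so the proposed strategy is not optimal.

No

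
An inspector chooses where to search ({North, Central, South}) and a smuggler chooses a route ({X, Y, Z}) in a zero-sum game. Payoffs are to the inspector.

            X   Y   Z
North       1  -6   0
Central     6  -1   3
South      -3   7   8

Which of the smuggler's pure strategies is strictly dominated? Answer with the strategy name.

Z

Y holds the inspector's payoff strictly below Z in every row: -6 < 0, -1 < 3, 7 < 8.
So Z is strictly dominated for the smuggler.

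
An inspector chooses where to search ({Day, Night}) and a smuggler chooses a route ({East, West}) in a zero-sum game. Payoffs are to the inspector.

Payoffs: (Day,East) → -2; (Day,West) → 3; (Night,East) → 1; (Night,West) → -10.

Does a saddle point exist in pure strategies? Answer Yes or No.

No

Row minima: Day → -2, Night → -10; maximin = -2.
Column maxima: East → 1, West → 3; minimax = 1.
-2 ≠ 1, so no pure-strategy equilibrium exists.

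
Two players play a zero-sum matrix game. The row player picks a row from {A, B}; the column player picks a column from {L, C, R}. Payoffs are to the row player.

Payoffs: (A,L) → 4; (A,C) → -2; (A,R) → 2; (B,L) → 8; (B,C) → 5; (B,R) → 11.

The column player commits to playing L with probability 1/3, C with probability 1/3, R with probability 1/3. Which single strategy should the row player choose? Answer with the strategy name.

Expected payoff of A: (1/3)·4 + (1/3)·(-2) + (1/3)·2 = 4/3.
Expected payoff of B: (1/3)·8 + (1/3)·5 + (1/3)·11 = 8.
The largest is 8, so the row player's best response is B.

B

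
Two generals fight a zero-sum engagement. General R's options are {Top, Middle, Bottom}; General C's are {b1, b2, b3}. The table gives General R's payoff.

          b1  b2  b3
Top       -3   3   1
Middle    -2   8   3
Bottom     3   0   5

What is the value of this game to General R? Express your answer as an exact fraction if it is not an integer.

Row minima: Top → -3, Middle → -2, Bottom → 0; maximin = 0.
Column maxima: b1 → 3, b2 → 8, b3 → 5; minimax = 3.
0 ≠ 3, so there is no saddle point; optimal play is mixed.
Top is strictly dominated by Middle, so General R never plays it.
b3 is strictly dominated by b1 (it gives General R strictly more in every row), so General C never plays it.
On the remaining 2×2 (Middle, Bottom vs b1, b2):
Let General R play Middle with probability p. Expected payoff against b1: (-2)p + 3(1−p) = −5p + 3; against b2: 8p + 0(1−p) = 8p.
Setting these equal: −5p + 3 = 8p ⇒ −13p = -3 ⇒ p = 3/13, and the value is (-5)·(3/13) + 3 = 24/13.
For General C: with q = P(b1), equating Middle's and Bottom's payoffs gives −10q + 8 = 3q ⇒ q = 8/13.

24/13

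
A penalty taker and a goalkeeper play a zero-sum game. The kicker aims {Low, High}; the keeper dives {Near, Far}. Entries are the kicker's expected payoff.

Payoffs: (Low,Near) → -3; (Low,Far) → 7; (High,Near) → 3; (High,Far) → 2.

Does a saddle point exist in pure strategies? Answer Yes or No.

Row minima: Low → -3, High → 2; maximin = 2.
Column maxima: Near → 3, Far → 7; minimax = 3.
2 ≠ 3, so no pure-strategy equilibrium exists.

No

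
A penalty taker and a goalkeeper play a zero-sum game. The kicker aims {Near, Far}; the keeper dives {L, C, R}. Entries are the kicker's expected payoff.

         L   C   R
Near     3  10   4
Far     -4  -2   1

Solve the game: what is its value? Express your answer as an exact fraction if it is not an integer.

Row minima: Near → 3, Far → -4; maximin = 3.
Column maxima: L → 3, C → 10, R → 4; minimax = 3.
Since maximin = minimax = 3, there is a saddle point and the value is 3.

3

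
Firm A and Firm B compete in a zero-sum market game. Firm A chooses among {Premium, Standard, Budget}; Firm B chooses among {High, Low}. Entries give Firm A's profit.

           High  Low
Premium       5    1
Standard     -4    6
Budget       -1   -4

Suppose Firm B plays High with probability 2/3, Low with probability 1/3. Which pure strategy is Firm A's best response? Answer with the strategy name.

Expected payoff of Premium: (2/3)·5 + (1/3)·1 = 11/3.
Expected payoff of Standard: (2/3)·(-4) + (1/3)·6 = -2/3.
Expected payoff of Budget: (2/3)·(-1) + (1/3)·(-4) = -2.
The largest is 11/3, so Firm A's best response is Premium.

Premium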